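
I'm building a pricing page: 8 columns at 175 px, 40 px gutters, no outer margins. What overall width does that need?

1680 px

Summing: 1400 + 280 = 1680 px.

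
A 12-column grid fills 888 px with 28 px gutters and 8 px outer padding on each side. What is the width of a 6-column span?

422 px

Take off 16 px of margins, leaving 872 px.
Subtracting 11 gutters of 28 leaves 564 for 12 columns, so c = 47 px.
6-column span = 6·47 + 5·28 = 422 px.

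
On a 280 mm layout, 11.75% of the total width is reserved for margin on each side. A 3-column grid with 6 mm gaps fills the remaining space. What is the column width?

67.4 mm

280 × (1 − 2·11.75%) = 280 × 76.5% = 214.2 mm for the columns.
3c + 2·6 = 214.2 → 3c = 202.2 → c = 67.4 mm.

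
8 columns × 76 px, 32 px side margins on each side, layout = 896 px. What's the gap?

32 px

Inside the margins: 896 − 64 = 832 px.
Columns use 608 px, leaving 224 px across 7 gaps = 32 px each.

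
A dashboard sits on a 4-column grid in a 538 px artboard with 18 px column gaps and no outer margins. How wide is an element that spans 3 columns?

538 − 3·18 = 484; ÷4 gives c = 121 px.
3 columns plus 2 column gaps: 363 + 36 = 399 px.

399 px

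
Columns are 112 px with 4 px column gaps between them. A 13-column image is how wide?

1504 px

13-column span = 13·112 + 12·4 = 1504 px.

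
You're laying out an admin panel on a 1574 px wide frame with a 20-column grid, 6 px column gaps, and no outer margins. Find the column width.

1574 − 19·6 = 1460; ÷20 gives c = 73 px.

73 px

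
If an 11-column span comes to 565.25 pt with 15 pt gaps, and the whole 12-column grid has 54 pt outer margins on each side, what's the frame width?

726 pt

565.25 − 10·15 = 415.25; ÷11 gives c = 37.75 pt.
Adding margins, columns and gutters: 108 + 453 + 165 = 726 pt.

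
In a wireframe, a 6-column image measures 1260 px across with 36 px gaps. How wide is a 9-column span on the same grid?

1908 px

Subtracting 5 gaps of 36 leaves 1080 for 6 columns, so c = 180 px.
Span of 9: 9·180 + 8·36 = 1620 + 288 = 1908 px.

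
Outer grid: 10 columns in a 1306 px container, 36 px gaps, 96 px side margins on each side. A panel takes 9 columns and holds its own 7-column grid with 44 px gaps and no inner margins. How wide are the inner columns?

Take off 192 px of margins, leaving 1114 px.
Subtracting 9 gaps of 36 leaves 790 for 10 columns, so c = 79 px.
Span of 9: 9·79 + 8·36 = 711 + 288 = 999 px.
7d + 6·44 = 999 → 7d = 735 → d = 105 px.

105 px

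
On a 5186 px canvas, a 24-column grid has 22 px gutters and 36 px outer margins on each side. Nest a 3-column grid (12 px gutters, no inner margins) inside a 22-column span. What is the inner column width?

1554 px

Outer content = 5186 − 2·36 = 5114 px.
Subtracting 23 gutters of 22 leaves 4608 for 24 columns, so c = 192 px.
Span of 22: 22·192 + 21·22 = 4224 + 462 = 4686 px.
3 columns + 2 gutters: 3d + 2·12 = 4686.
3d = 4686 − 24 = 4662, so d = 1554 px.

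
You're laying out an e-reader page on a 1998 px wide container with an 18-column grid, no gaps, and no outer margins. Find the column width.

111 px

With no gaps, each column is 1998/18 = 111 px.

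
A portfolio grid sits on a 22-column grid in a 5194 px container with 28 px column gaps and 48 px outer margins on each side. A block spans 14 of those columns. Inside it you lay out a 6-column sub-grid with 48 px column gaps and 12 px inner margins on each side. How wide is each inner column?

Take off 96 px of margins, leaving 5098 px.
Subtracting 21 column gaps of 28 leaves 4510 for 22 columns, so c = 205 px.
14-column span = 14·205 + 13·28 = 3234 px.
Inner content = 3234 − 2·12 = 3210 px.
Subtracting 5 column gaps of 48 leaves 2970 for 6 columns, so d = 495 px.

495 px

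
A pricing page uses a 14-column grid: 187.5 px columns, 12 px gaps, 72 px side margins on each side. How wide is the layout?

Total width: 2·72 + 14·187.5 + 13·12 = 2925 px.

2925 px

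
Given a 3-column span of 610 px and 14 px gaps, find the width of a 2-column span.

Subtracting 2 gaps of 14 leaves 582 for 3 columns, so c = 194 px.
2-column span = 2·194 + 1·14 = 402 px.

402 px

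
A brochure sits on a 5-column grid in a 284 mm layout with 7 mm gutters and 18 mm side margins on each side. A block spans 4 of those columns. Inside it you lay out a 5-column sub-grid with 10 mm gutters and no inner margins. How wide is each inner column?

31.4 mm

Subtract both margins: 284 − 2·18 = 248 mm.
5c + 4·7 = 248 → 5c = 220 → c = 44 mm.
4-column span = 4·44 + 3·7 = 197 mm.
5d + 4·10 = 197 → 5d = 157 → d = 31.4 mm.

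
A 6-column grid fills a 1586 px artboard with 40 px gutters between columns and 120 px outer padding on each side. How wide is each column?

191 px

Subtract both margins: 1586 − 2·120 = 1346 px.
6 columns + 5 gutters: 6c + 5·40 = 1346.
6c = 1346 − 200 = 1146, so c = 191 px.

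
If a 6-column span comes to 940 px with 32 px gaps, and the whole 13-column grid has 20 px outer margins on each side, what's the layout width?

2114 px

6 columns + 5 gaps: 6c + 5·32 = 940.
6c = 940 − 160 = 780, so c = 130 px.
Adding margins, columns and gutters: 40 + 1690 + 384 = 2114 px.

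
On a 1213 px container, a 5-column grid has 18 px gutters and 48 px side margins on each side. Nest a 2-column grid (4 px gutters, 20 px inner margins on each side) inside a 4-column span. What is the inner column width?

Inside the margins: 1213 − 96 = 1117 px.
5c + 4·18 = 1117 → 5c = 1045 → c = 209 px.
Span of 4: 4·209 + 3·18 = 836 + 54 = 890 px.
Inner content = 890 − 2·20 = 850 px.
2 columns + 1 gutter: 2d + 1·4 = 850.
2d = 850 − 4 = 846, so d = 423 px.

423 px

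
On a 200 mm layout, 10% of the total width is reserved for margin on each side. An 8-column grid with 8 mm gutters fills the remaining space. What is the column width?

Each margin = 10% of 200 = 20 mm; content = 200 − 2·20 = 160 mm.
Subtracting 7 gutters of 8 leaves 104 for 8 columns, so c = 13 mm.

13 mm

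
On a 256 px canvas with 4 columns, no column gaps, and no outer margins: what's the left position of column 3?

256 / 4 = 64 px per column.
Each column+gutter stride is 64 px; with no margin, 2 of them is 128 px.

128 px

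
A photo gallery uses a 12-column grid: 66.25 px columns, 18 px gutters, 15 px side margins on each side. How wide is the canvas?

Total width: 2·15 + 12·66.25 + 11·18 = 1023 px.

1023 px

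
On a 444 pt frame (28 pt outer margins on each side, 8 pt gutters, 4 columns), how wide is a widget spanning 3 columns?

Inside the margins: 444 − 56 = 388 pt.
4c + 3·8 = 388 → 4c = 364 → c = 91 pt.
Span of 3: 3·91 + 2·8 = 273 + 16 = 289 pt.

289 pt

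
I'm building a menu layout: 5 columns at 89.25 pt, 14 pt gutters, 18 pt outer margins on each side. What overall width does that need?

538.25 pt

Artboard = 2·18 + 5·89.25 + 4·14 = 36 + 446.25 + 56 = 538.25 pt.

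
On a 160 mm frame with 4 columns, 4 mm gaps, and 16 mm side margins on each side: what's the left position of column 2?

Content = 160 − 2·16 = 128 mm.
4 columns + 3 gaps: 4c + 3·4 = 128.
4c = 128 − 12 = 116, so c = 29 mm.
Each column+gutter stride is 33 mm; 1 of them past the 16 mm margin is 16 + 33 = 49 mm.

49 mm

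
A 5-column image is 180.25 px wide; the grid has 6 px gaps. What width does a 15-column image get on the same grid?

180.25 − 4·6 = 156.25; ÷5 gives c = 31.25 px.
15-column span = 15·31.25 + 14·6 = 552.75 px.

552.75 px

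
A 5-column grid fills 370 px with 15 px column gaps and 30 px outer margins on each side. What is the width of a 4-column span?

Subtract both margins: 370 − 2·30 = 310 px.
310 − 4·15 = 250; ÷5 gives c = 50 px.
Span of 4: 4·50 + 3·15 = 200 + 45 = 245 px.

245 px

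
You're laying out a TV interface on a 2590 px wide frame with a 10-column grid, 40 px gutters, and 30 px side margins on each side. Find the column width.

Content width = 2590 − 2·30 = 2530 px.
2530 − 9·40 = 2170; ÷10 gives c = 217 px.

217 px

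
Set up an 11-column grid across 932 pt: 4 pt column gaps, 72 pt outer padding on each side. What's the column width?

Inside the margins: 932 − 144 = 788 pt.
11c + 10·4 = 788 → 11c = 748 → c = 68 pt.

68 pt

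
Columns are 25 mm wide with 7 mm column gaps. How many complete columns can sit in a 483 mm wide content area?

Each extra column adds 25 + 7 = 32 mm.
(483 + 7) / 32 = 15.31, so 15 columns fit.

15 columns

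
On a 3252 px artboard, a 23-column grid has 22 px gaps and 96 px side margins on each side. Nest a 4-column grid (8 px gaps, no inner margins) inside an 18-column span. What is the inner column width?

Take off 192 px of margins, leaving 3060 px.
23c + 22·22 = 3060 → 23c = 2576 → c = 112 px.
18-column span = 18·112 + 17·22 = 2390 px.
4 columns + 3 gaps: 4d + 3·8 = 2390.
4d = 2390 − 24 = 2366, so d = 591.5 px.

591.5 px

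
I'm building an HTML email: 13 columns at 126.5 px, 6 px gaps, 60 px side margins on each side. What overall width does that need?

1836.5 px

Total width: 2·60 + 13·126.5 + 12·6 = 1836.5 px.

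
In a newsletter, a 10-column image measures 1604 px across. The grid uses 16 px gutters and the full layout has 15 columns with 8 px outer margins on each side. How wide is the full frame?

2430 px

10c + 9·16 = 1604 → 10c = 1460 → c = 146 px.
Frame = 2·8 + 15·146 + 14·16 = 16 + 2190 + 224 = 2430 px.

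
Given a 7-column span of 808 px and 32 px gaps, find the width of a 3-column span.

808 − 6·32 = 616; ÷7 gives c = 88 px.
3 columns plus 2 gaps: 264 + 64 = 328 px.

328 px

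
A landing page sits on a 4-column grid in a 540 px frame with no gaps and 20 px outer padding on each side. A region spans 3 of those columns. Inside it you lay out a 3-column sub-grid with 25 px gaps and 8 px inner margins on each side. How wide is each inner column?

103 px

Take off 40 px of margins, leaving 500 px.
4c = 500 → c = 125 px.
With no gaps, 3 columns span 3·125 = 375 px.
Inner content = 375 − 2·8 = 359 px.
Subtracting 2 gaps of 25 leaves 309 for 3 columns, so d = 103 px.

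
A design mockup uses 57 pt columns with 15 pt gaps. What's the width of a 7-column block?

7 columns plus 6 gaps: 399 + 90 = 489 pt.

489 pt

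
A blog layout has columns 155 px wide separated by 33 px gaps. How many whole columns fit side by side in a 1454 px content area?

7 columns: 7·155 + 6·33 = 1283 px ≤ 1454.
8 columns: 1471 px > 1454. So 7.

7 columns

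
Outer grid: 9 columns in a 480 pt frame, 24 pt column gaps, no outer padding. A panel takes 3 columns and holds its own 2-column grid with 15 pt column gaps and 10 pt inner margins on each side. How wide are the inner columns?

Subtracting 8 column gaps of 24 leaves 288 for 9 columns, so c = 32 pt.
3-column span = 3·32 + 2·24 = 144 pt.
Inner content = 144 − 2·10 = 124 pt.
124 − 1·15 = 109; ÷2 gives d = 54.5 pt.

54.5 pt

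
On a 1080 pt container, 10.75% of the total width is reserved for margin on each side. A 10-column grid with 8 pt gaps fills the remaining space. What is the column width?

1080 × (1 − 2·10.75%) = 1080 × 78.5% = 847.8 pt for the columns.
847.8 − 9·8 = 775.8; ÷10 gives c = 77.58 pt.

77.58 pt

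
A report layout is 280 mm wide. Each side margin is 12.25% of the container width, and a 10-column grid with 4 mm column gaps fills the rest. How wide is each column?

280 × (1 − 2·12.25%) = 280 × 75.5% = 211.4 mm for the columns.
10 columns + 9 column gaps: 10c + 9·4 = 211.4.
10c = 211.4 − 36 = 175.4, so c = 17.54 mm.

17.54 mm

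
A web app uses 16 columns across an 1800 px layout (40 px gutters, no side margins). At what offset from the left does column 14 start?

1495 px

Subtracting 15 gutters of 40 leaves 1200 for 16 columns, so c = 75 px.
Each column+gutter stride is 115 px; with no margin, 13 of them is 1495 px.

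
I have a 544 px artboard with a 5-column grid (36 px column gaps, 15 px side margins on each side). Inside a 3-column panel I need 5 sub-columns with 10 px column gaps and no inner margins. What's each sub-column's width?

50.8 px

Take off 30 px of margins, leaving 514 px.
5c + 4·36 = 514 → 5c = 370 → c = 74 px.
3-column span = 3·74 + 2·36 = 294 px.
Subtracting 4 column gaps of 10 leaves 254 for 5 columns, so d = 50.8 px.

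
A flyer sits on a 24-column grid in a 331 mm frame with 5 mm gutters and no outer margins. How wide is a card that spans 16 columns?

219 mm

331 − 23·5 = 216; ÷24 gives c = 9 mm.
Span of 16: 16·9 + 15·5 = 144 + 75 = 219 mm.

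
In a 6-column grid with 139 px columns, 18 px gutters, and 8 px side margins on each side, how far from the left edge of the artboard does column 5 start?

636 px

Each column+gutter stride is 157 px; 4 of them past the 8 px margin is 8 + 628 = 636 px.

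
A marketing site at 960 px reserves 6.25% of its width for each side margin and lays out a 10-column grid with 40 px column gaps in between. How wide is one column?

48 px

Margins: 6.25% × 960 = 60 px each, so content = 960 − 120 = 840 px.
840 − 9·40 = 480; ÷10 gives c = 48 px.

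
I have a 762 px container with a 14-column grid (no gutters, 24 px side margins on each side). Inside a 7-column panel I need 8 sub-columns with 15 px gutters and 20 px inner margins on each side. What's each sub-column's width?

26.5 px

Outer content = 762 − 2·24 = 714 px.
With no gutters, each column is 714/14 = 51 px.
7-column span = 7·51 = 357 px.
Inner content = 357 − 2·20 = 317 px.
8d + 7·15 = 317 → 8d = 212 → d = 26.5 px.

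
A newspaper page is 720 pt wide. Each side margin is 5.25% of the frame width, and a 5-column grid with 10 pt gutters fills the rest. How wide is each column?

720 × (1 − 2·5.25%) = 720 × 89.5% = 644.4 pt for the columns.
Subtracting 4 gutters of 10 leaves 604.4 for 5 columns, so c = 120.88 pt.

120.88 pt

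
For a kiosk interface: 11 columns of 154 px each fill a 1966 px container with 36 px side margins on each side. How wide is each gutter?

Content width = 1966 − 2·36 = 1894 px.
11 columns take 11·154 = 1694 px; remaining 200 splits into 10 gutters.
g = 200 / 10 = 20 px.

20 px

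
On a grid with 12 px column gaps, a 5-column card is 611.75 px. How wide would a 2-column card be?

5 columns + 4 column gaps: 5c + 4·12 = 611.75.
5c = 611.75 − 48 = 563.75, so c = 112.75 px.
2 columns plus 1 column gap: 225.5 + 12 = 237.5 px.

237.5 px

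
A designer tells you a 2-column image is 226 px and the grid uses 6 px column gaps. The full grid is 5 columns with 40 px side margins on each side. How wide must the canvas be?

654 px

2 columns + 1 column gap: 2c + 1·6 = 226.
2c = 226 − 6 = 220, so c = 110 px.
Canvas = 2·40 + 5·110 + 4·6 = 80 + 550 + 24 = 654 px.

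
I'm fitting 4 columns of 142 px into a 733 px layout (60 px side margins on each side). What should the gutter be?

Take off 120 px of margins, leaving 613 px.
Columns use 568 px, leaving 45 px across 3 gutters = 15 px each.

15 px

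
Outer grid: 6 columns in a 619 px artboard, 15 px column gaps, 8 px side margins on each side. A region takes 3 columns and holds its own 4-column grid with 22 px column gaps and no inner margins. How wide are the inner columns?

Outer content = 619 − 2·8 = 603 px.
603 − 5·15 = 528; ÷6 gives c = 88 px.
3-column span = 3·88 + 2·15 = 294 px.
294 − 3·22 = 228; ÷4 gives d = 57 px.

57 px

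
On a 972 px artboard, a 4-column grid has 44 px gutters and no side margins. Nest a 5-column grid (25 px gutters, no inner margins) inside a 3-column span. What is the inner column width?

123.6 px

972 − 3·44 = 840; ÷4 gives c = 210 px.
3-column span = 3·210 + 2·44 = 718 px.
5 columns + 4 gutters: 5d + 4·25 = 718.
5d = 718 − 100 = 618, so d = 123.6 px.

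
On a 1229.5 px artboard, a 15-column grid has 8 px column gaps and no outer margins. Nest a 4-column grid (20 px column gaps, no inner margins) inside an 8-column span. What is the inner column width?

148 px

Subtracting 14 column gaps of 8 leaves 1117.5 for 15 columns, so c = 74.5 px.
8 columns plus 7 column gaps: 596 + 56 = 652 px.
4 columns + 3 column gaps: 4d + 3·20 = 652.
4d = 652 − 60 = 592, so d = 148 px.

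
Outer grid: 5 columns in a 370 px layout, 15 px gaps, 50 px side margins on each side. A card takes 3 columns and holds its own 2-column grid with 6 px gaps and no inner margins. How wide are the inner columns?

Inside the margins: 370 − 100 = 270 px.
270 − 4·15 = 210; ÷5 gives c = 42 px.
Span of 3: 3·42 + 2·15 = 126 + 30 = 156 px.
2d + 1·6 = 156 → 2d = 150 → d = 75 px.

75 px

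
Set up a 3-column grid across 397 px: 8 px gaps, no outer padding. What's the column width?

3c + 2·8 = 397 → 3c = 381 → c = 127 px.

127 px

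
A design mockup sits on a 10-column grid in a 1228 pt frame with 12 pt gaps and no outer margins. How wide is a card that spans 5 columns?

10c + 9·12 = 1228 → 10c = 1120 → c = 112 pt.
Span of 5: 5·112 + 4·12 = 560 + 48 = 608 pt.

608 pt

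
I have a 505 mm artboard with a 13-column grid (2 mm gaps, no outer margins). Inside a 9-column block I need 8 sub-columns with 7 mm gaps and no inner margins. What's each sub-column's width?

37.5 mm

Subtracting 12 gaps of 2 leaves 481 for 13 columns, so c = 37 mm.
9 columns plus 8 gaps: 333 + 16 = 349 mm.
8d + 7·7 = 349 → 8d = 300 → d = 37.5 mm.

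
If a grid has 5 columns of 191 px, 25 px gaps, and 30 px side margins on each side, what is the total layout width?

Layout = 2·30 + 5·191 + 4·25 = 60 + 955 + 100 = 1115 px.

1115 px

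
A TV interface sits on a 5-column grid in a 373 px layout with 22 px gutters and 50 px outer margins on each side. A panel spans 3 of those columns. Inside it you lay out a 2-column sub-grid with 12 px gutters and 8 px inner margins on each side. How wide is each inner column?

63.5 px

Take off 100 px of margins, leaving 273 px.
5 columns + 4 gutters: 5c + 4·22 = 273.
5c = 273 − 88 = 185, so c = 37 px.
3 columns plus 2 gutters: 111 + 44 = 155 px.
Inner content = 155 − 2·8 = 139 px.
Subtracting 1 gutter of 12 leaves 127 for 2 columns, so d = 63.5 px.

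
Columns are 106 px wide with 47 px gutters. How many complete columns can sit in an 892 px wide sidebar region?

Each extra column adds 106 + 47 = 153 px.
(892 + 47) / 153 = 6.14, so 6 columns fit.

6 columns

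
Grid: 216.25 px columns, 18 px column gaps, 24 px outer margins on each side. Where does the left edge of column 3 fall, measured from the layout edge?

Before column 3: the margin + 2 columns + 2 column gaps.
Offset = 24 + 2·(216.25 + 18) = 24 + 468.5 = 492.5 px.

492.5 px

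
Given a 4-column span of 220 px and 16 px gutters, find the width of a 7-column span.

4c + 3·16 = 220 → 4c = 172 → c = 43 px.
7-column span = 7·43 + 6·16 = 397 px.

397 px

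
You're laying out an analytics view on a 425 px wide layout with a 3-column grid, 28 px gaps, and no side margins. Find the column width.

425 − 2·28 = 369; ÷3 gives c = 123 px.

123 px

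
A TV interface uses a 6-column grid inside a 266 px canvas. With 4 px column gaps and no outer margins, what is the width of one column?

41 px

6c + 5·4 = 266 → 6c = 246 → c = 41 px.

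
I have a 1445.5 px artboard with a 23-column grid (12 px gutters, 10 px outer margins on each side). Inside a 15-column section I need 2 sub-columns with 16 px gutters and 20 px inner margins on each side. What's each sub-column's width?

434.75 px

Outer content = 1445.5 − 2·10 = 1425.5 px.
1425.5 − 22·12 = 1161.5; ÷23 gives c = 50.5 px.
15 columns plus 14 gutters: 757.5 + 168 = 925.5 px.
Inner content = 925.5 − 2·20 = 885.5 px.
885.5 − 1·16 = 869.5; ÷2 gives d = 434.75 px.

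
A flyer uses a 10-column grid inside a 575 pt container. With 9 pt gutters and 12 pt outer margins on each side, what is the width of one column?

47 pt

Content width = 575 − 2·12 = 551 pt.
10c + 9·9 = 551 → 10c = 470 → c = 47 pt.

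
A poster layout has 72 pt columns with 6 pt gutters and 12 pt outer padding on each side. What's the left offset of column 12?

Column 12 starts at margin + 11·(column + gutter) = 12 + 11·78 = 870 pt.

870 pt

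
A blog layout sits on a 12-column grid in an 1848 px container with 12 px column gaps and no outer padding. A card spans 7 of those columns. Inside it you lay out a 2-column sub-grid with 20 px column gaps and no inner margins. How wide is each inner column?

526.5 px

Subtracting 11 column gaps of 12 leaves 1716 for 12 columns, so c = 143 px.
7-column span = 7·143 + 6·12 = 1073 px.
2 columns + 1 column gap: 2d + 1·20 = 1073.
2d = 1073 − 20 = 1053, so d = 526.5 px.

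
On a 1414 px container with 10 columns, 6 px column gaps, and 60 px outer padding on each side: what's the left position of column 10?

1230 px

Subtract both margins: 1414 − 2·60 = 1294 px.
10 columns + 9 column gaps: 10c + 9·6 = 1294.
10c = 1294 − 54 = 1240, so c = 124 px.
Each column+gutter stride is 130 px; 9 of them past the 60 px margin is 60 + 1170 = 1230 px.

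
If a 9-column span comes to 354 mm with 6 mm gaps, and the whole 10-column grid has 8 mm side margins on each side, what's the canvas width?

410 mm

354 − 8·6 = 306; ÷9 gives c = 34 mm.
Adding margins, columns and gutters: 16 + 340 + 54 = 410 mm.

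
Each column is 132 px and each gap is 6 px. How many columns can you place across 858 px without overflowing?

6 columns

6 columns: 6·132 + 5·6 = 822 px ≤ 858.
7 columns: 960 px > 858. So 6.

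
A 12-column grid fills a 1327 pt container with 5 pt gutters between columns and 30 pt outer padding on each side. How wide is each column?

Content width = 1327 − 2·30 = 1267 pt.
12c + 11·5 = 1267 → 12c = 1212 → c = 101 pt.

101 pt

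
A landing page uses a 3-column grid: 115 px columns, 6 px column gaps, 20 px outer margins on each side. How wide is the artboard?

Artboard = 2·20 + 3·115 + 2·6 = 40 + 345 + 12 = 397 px.

397 px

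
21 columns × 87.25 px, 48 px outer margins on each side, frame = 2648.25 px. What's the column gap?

36 px

Content width = 2648.25 − 2·48 = 2552.25 px.
Columns use 1832.25 px, leaving 720 px across 20 column gaps = 36 px each.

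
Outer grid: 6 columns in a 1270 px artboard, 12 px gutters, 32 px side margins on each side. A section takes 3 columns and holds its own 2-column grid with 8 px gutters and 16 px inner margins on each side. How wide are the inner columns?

Take off 64 px of margins, leaving 1206 px.
6c + 5·12 = 1206 → 6c = 1146 → c = 191 px.
3-column span = 3·191 + 2·12 = 597 px.
Inner content = 597 − 2·16 = 565 px.
565 − 1·8 = 557; ÷2 gives d = 278.5 px.

278.5 px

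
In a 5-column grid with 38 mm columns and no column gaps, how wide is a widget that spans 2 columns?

2-column span = 2·38 = 76 mm.

76 mm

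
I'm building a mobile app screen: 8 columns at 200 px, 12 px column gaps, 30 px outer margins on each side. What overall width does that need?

1744 px

Total width: 2·30 + 8·200 + 7·12 = 1744 px.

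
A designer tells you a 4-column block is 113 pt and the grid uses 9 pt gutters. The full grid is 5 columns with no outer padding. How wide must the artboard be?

113 − 3·9 = 86; ÷4 gives c = 21.5 pt.
Summing: 107.5 + 36 = 143.5 pt.

143.5 pt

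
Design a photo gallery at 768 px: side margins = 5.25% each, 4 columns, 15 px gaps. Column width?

Each margin = 5.25% of 768 = 40.32 px; content = 768 − 2·40.32 = 687.36 px.
687.36 − 3·15 = 642.36; ÷4 gives c = 160.59 px.

160.59 px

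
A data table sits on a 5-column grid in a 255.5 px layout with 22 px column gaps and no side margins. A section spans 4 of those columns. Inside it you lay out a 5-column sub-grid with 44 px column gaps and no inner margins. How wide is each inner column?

5c + 4·22 = 255.5 → 5c = 167.5 → c = 33.5 px.
4 columns plus 3 column gaps: 134 + 66 = 200 px.
Subtracting 4 column gaps of 44 leaves 24 for 5 columns, so d = 4.8 px.

4.8 px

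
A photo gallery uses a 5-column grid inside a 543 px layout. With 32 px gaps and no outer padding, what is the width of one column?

83 px

Subtracting 4 gaps of 32 leaves 415 for 5 columns, so c = 83 px.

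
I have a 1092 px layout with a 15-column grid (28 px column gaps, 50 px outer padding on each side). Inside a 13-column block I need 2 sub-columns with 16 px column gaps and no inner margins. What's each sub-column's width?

Subtract both margins: 1092 − 2·50 = 992 px.
15 columns + 14 column gaps: 15c + 14·28 = 992.
15c = 992 − 392 = 600, so c = 40 px.
13 columns plus 12 column gaps: 520 + 336 = 856 px.
856 − 1·16 = 840; ÷2 gives d = 420 px.

420 px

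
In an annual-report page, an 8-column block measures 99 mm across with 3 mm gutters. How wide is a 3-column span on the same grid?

8 columns + 7 gutters: 8c + 7·3 = 99.
8c = 99 − 21 = 78, so c = 9.75 mm.
Span of 3: 3·9.75 + 2·3 = 29.25 + 6 = 35.25 mm.

35.25 mm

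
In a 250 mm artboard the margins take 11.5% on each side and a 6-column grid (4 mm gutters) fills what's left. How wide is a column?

250 × (1 − 2·11.5%) = 250 × 77% = 192.5 mm for the columns.
Subtracting 5 gutters of 4 leaves 172.5 for 6 columns, so c = 28.75 mm.

28.75 mm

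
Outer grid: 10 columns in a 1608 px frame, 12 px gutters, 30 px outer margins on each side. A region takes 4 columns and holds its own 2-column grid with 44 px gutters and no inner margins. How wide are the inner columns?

284 px

Outer content = 1608 − 2·30 = 1548 px.
1548 − 9·12 = 1440; ÷10 gives c = 144 px.
4 columns plus 3 gutters: 576 + 36 = 612 px.
612 − 1·44 = 568; ÷2 gives d = 284 px.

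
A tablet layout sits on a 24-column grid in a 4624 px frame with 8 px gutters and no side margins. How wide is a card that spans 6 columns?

Subtracting 23 gutters of 8 leaves 4440 for 24 columns, so c = 185 px.
6-column span = 6·185 + 5·8 = 1150 px.

1150 px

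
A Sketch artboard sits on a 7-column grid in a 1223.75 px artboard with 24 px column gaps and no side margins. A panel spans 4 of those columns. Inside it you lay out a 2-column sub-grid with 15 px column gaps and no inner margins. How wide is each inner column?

1223.75 − 6·24 = 1079.75; ÷7 gives c = 154.25 px.
4-column span = 4·154.25 + 3·24 = 689 px.
2 columns + 1 column gap: 2d + 1·15 = 689.
2d = 689 − 15 = 674, so d = 337 px.

337 px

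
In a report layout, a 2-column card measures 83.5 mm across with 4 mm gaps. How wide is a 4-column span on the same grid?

171 mm

Subtracting 1 gap of 4 leaves 79.5 for 2 columns, so c = 39.75 mm.
Span of 4: 4·39.75 + 3·4 = 159 + 12 = 171 mm.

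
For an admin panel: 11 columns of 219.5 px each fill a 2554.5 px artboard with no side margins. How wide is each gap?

14 px

Columns use 2414.5 px, leaving 140 px across 10 gaps = 14 px each.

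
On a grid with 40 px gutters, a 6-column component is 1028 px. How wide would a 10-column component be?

1740 px

Subtracting 5 gutters of 40 leaves 828 for 6 columns, so c = 138 px.
Span of 10: 10·138 + 9·40 = 1380 + 360 = 1740 px.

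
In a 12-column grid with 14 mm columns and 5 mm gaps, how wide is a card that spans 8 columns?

147 mm

8 columns plus 7 gaps: 112 + 35 = 147 mm.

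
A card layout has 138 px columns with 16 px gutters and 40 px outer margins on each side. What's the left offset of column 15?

Column 15 starts at margin + 14·(column + gutter) = 40 + 14·154 = 2196 px.

2196 px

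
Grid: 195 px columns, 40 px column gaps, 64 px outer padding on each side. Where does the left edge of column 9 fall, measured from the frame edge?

Each column+gutter stride is 235 px; 8 of them past the 64 px margin is 64 + 1880 = 1944 px.

1944 px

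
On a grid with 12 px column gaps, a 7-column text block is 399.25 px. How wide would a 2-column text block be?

105.5 px

7c + 6·12 = 399.25 → 7c = 327.25 → c = 46.75 px.
Span of 2: 2·46.75 + 1·12 = 93.5 + 12 = 105.5 px.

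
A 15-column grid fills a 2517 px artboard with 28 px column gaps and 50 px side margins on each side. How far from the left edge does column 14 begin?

2169 px

Inside the margins: 2517 − 100 = 2417 px.
Subtracting 14 column gaps of 28 leaves 2025 for 15 columns, so c = 135 px.
Each column+gutter stride is 163 px; 13 of them past the 50 px margin is 50 + 2119 = 2169 px.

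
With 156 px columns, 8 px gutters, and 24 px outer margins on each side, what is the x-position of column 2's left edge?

188 px

Column 2 starts at margin + 1·(column + gutter) = 24 + 1·164 = 188 px.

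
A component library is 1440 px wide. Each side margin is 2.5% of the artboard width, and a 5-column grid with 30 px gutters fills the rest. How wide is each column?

Each margin = 2.5% of 1440 = 36 px; content = 1440 − 2·36 = 1368 px.
5c + 4·30 = 1368 → 5c = 1248 → c = 249.6 px.

249.6 px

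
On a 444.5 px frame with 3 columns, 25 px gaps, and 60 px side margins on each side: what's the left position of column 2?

Inside the margins: 444.5 − 120 = 324.5 px.
324.5 − 2·25 = 274.5; ÷3 gives c = 91.5 px.
Before column 2: the margin + 1 column + 1 gap.
Offset = 60 + 1·(91.5 + 25) = 60 + 116.5 = 176.5 px.

176.5 px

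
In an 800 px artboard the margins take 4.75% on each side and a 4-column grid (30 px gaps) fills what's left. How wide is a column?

158.5 px

Margins: 4.75% × 800 = 38 px each, so content = 800 − 76 = 724 px.
724 − 3·30 = 634; ÷4 gives c = 158.5 px.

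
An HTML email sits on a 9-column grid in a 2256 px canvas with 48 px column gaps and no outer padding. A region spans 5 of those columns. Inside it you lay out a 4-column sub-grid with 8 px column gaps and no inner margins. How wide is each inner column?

302 px

9c + 8·48 = 2256 → 9c = 1872 → c = 208 px.
5 columns plus 4 column gaps: 1040 + 192 = 1232 px.
4d + 3·8 = 1232 → 4d = 1208 → d = 302 px.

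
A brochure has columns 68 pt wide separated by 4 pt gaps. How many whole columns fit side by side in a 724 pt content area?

10 columns

10 columns: 10·68 + 9·4 = 716 pt ≤ 724.
11 columns: 788 pt > 724. So 10.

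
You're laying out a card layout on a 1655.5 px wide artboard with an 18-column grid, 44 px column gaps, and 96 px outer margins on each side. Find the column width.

Take off 192 px of margins, leaving 1463.5 px.
18c + 17·44 = 1463.5 → 18c = 715.5 → c = 39.75 px.

39.75 px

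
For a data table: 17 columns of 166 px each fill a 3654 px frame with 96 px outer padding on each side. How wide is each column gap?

40 px

Take off 192 px of margins, leaving 3462 px.
17 columns take 17·166 = 2822 px; remaining 640 splits into 16 column gaps.
g = 640 / 16 = 40 px.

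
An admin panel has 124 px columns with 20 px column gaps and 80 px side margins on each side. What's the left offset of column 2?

Before column 2: the margin + 1 column + 1 column gap.
Offset = 80 + 1·(124 + 20) = 80 + 144 = 224 px.

224 px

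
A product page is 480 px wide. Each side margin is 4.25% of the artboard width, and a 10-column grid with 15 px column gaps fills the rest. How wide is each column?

30.42 px

Margins: 4.25% × 480 = 20.4 px each, so content = 480 − 40.8 = 439.2 px.
10 columns + 9 column gaps: 10c + 9·15 = 439.2.
10c = 439.2 − 135 = 304.2, so c = 30.42 px.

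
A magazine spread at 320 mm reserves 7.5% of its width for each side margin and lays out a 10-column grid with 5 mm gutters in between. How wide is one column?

Each margin = 7.5% of 320 = 24 mm; content = 320 − 2·24 = 272 mm.
10c + 9·5 = 272 → 10c = 227 → c = 22.7 mm.

22.7 mm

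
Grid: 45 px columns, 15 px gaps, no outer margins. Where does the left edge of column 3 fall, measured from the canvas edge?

No margin, so column 3 starts at 2·(column + gutter) = 2·60 = 120 px.

120 px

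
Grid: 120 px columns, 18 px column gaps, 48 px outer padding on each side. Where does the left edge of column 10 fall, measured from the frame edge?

Column 10 starts at margin + 9·(column + gutter) = 48 + 9·138 = 1290 px.

1290 px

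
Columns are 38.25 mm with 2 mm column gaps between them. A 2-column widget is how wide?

Span of 2: 2·38.25 + 1·2 = 76.5 + 2 = 78.5 mm.

78.5 mm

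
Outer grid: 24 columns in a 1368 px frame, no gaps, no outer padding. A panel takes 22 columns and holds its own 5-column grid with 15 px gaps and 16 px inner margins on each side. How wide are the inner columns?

24c = 1368 → c = 57 px.
With no gaps, 22 columns span 22·57 = 1254 px.
Inner content = 1254 − 2·16 = 1222 px.
5d + 4·15 = 1222 → 5d = 1162 → d = 232.4 px.

232.4 px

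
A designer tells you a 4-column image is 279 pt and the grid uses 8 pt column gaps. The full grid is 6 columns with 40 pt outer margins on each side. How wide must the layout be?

502.5 pt

279 − 3·8 = 255; ÷4 gives c = 63.75 pt.
Layout = 2·40 + 6·63.75 + 5·8 = 80 + 382.5 + 40 = 502.5 pt.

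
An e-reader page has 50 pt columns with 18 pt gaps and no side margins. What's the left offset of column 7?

Each column+gutter stride is 68 pt; with no margin, 6 of them is 408 pt.

408 pt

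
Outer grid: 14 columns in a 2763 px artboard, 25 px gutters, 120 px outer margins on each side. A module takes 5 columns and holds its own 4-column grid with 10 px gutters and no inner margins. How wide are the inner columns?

213.75 px

Outer content = 2763 − 2·120 = 2523 px.
Subtracting 13 gutters of 25 leaves 2198 for 14 columns, so c = 157 px.
5 columns plus 4 gutters: 785 + 100 = 885 px.
885 − 3·10 = 855; ÷4 gives d = 213.75 px.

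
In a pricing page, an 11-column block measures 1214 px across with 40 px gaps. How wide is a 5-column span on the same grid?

1214 − 10·40 = 814; ÷11 gives c = 74 px.
Span of 5: 5·74 + 4·40 = 370 + 160 = 530 px.

530 px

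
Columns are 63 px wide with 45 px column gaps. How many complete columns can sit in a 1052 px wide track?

10 columns: 10·63 + 9·45 = 1035 px ≤ 1052.
11 columns: 1143 px > 1052. So 10.

10 columns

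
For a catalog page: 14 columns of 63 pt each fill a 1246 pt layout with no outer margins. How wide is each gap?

28 pt

Columns use 882 pt, leaving 364 pt across 13 gaps = 28 pt each.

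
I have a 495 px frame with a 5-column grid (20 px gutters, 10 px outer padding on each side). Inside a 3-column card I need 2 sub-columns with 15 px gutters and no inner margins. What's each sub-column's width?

131 px

Take off 20 px of margins, leaving 475 px.
475 − 4·20 = 395; ÷5 gives c = 79 px.
3 columns plus 2 gutters: 237 + 40 = 277 px.
2d + 1·15 = 277 → 2d = 262 → d = 131 px.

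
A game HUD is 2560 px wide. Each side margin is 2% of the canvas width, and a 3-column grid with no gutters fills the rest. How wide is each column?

819.2 px

2560 × (1 − 2·2%) = 2560 × 96% = 2457.6 px for the columns.
2457.6 / 3 = 819.2 px per column.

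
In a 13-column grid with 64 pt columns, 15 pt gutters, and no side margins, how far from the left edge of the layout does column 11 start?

790 pt

No margin, so column 11 starts at 10·(column + gutter) = 10·79 = 790 pt.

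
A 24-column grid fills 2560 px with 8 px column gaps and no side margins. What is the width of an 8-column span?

2560 − 23·8 = 2376; ÷24 gives c = 99 px.
Span of 8: 8·99 + 7·8 = 792 + 56 = 848 px.

848 px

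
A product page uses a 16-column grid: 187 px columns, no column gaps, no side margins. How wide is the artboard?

Summing: 2992 = 2992 px.

2992 px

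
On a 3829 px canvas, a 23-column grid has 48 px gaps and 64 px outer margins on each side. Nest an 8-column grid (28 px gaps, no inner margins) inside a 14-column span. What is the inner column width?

254.75 px

Inside the margins: 3829 − 128 = 3701 px.
23c + 22·48 = 3701 → 23c = 2645 → c = 115 px.
14-column span = 14·115 + 13·48 = 2234 px.
8 columns + 7 gaps: 8d + 7·28 = 2234.
8d = 2234 − 196 = 2038, so d = 254.75 px.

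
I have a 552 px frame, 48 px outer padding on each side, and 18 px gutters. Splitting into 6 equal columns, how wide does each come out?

61 px

Take off 96 px of margins, leaving 456 px.
6 columns + 5 gutters: 6c + 5·18 = 456.
6c = 456 − 90 = 366, so c = 61 px.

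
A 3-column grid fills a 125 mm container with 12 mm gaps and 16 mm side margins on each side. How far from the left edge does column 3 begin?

Content = 125 − 2·16 = 93 mm.
Subtracting 2 gaps of 12 leaves 69 for 3 columns, so c = 23 mm.
Each column+gutter stride is 35 mm; 2 of them past the 16 mm margin is 16 + 70 = 86 mm.

86 mm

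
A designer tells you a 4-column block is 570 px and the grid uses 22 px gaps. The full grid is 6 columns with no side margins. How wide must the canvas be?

4c + 3·22 = 570 → 4c = 504 → c = 126 px.
Canvas = 6·126 + 5·22 = 756 + 110 = 866 px.

866 px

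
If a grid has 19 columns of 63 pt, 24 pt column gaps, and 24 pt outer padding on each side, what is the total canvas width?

Adding margins, columns and gutters: 48 + 1197 + 432 = 1677 pt.

1677 pt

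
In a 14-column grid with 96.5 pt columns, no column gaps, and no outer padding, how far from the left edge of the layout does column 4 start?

Before column 4: 3 columns + 3 column gaps.
Offset = 3·(96.5 + 0) = 3·96.5 = 289.5 pt.

289.5 pt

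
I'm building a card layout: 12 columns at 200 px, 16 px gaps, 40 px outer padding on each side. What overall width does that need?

Adding margins, columns and gutters: 80 + 2400 + 176 = 2656 px.

2656 px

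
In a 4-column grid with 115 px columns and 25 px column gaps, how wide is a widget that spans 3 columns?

3 columns plus 2 column gaps: 345 + 50 = 395 px.

395 px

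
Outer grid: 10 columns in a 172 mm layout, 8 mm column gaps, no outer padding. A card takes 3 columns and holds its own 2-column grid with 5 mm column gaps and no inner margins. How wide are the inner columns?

Subtracting 9 column gaps of 8 leaves 100 for 10 columns, so c = 10 mm.
Span of 3: 3·10 + 2·8 = 30 + 16 = 46 mm.
46 − 1·5 = 41; ÷2 gives d = 20.5 mm.

20.5 mm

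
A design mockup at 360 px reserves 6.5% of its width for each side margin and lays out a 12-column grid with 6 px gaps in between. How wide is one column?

Margins: 6.5% × 360 = 23.4 px each, so content = 360 − 46.8 = 313.2 px.
Subtracting 11 gaps of 6 leaves 247.2 for 12 columns, so c = 20.6 px.

20.6 px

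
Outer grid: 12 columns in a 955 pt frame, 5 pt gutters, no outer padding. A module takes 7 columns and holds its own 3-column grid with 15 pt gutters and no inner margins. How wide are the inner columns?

175 pt

955 − 11·5 = 900; ÷12 gives c = 75 pt.
7 columns plus 6 gutters: 525 + 30 = 555 pt.
3 columns + 2 gutters: 3d + 2·15 = 555.
3d = 555 − 30 = 525, so d = 175 pt.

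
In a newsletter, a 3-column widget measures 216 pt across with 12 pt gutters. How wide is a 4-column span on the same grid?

3 columns + 2 gutters: 3c + 2·12 = 216.
3c = 216 − 24 = 192, so c = 64 pt.
4 columns plus 3 gutters: 256 + 36 = 292 pt.

292 pt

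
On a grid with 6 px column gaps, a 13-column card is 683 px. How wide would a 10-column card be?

524 px

683 − 12·6 = 611; ÷13 gives c = 47 px.
10 columns plus 9 column gaps: 470 + 54 = 524 px.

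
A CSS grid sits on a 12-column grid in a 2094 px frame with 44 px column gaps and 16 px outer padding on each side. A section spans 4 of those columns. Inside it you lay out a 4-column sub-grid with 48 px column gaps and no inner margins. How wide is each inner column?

Inside the margins: 2094 − 32 = 2062 px.
12 columns + 11 column gaps: 12c + 11·44 = 2062.
12c = 2062 − 484 = 1578, so c = 131.5 px.
Span of 4: 4·131.5 + 3·44 = 526 + 132 = 658 px.
Subtracting 3 column gaps of 48 leaves 514 for 4 columns, so d = 128.5 px.

128.5 px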